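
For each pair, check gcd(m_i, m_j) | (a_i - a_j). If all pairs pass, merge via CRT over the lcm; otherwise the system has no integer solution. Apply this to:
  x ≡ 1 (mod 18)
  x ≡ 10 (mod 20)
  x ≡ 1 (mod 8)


Moduli 18, 20, 8 are not pairwise coprime, so CRT works modulo lcm(m_i) when all pairwise compatibility conditions hold.
Pairwise compatibility: gcd(m_i, m_j) must divide a_i - a_j for every pair.
Merge one congruence at a time:
  Start: x ≡ 1 (mod 18).
  Combine with x ≡ 10 (mod 20): gcd(18, 20) = 2, and 10 - 1 = 9 is NOT divisible by 2.
    ⇒ system is inconsistent (no integer solution).

No solution (the system is inconsistent).


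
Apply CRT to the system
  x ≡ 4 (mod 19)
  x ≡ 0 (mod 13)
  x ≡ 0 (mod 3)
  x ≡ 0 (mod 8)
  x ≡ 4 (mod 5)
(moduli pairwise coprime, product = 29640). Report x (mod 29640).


Product of moduli M = 19 · 13 · 3 · 8 · 5 = 29640.
Merge one congruence at a time:
  Start: x ≡ 4 (mod 19).
  Combine with x ≡ 0 (mod 13); new modulus lcm = 247.
    Write x = 4 + 19·t and substitute into x ≡ 0 (mod 13): 19·t ≡ 0 − 4 = -4 (mod 13).
    Reduce coefficients mod 13: 6·t ≡ 9 (mod 13).
    The inverse of 6 mod 13 is 11 (since 6·11 = 66 = 5·13 + 1), so t ≡ 11·9 = 99 ≡ 8 (mod 13).
    Then x = 4 + 19·8 = 156, valid modulo lcm(19, 13) = 247: x ≡ 156 (mod 247).
  Combine with x ≡ 0 (mod 3); new modulus lcm = 741.
    Write x = 156 + 247·t and substitute into x ≡ 0 (mod 3): 247·t ≡ 0 − 156 = -156 (mod 3).
    Reduce coefficients mod 3: 1·t ≡ 0 (mod 3).
    So t ≡ 0 (mod 3).
    Then x = 156 + 247·0 = 156, valid modulo lcm(247, 3) = 741: x ≡ 156 (mod 741).
  Combine with x ≡ 0 (mod 8); new modulus lcm = 5928.
    Write x = 156 + 741·t and substitute into x ≡ 0 (mod 8): 741·t ≡ 0 − 156 = -156 (mod 8).
    Reduce coefficients mod 8: 5·t ≡ 4 (mod 8).
    The inverse of 5 mod 8 is 5 (since 5·5 = 25 = 3·8 + 1), so t ≡ 5·4 = 20 ≡ 4 (mod 8).
    Then x = 156 + 741·4 = 3120, valid modulo lcm(741, 8) = 5928: x ≡ 3120 (mod 5928).
  Combine with x ≡ 4 (mod 5); new modulus lcm = 29640.
    Write x = 3120 + 5928·t and substitute into x ≡ 4 (mod 5): 5928·t ≡ 4 − 3120 = -3116 (mod 5).
    Reduce coefficients mod 5: 3·t ≡ 4 (mod 5).
    The inverse of 3 mod 5 is 2 (since 3·2 = 6 = 1·5 + 1), so t ≡ 2·4 = 8 ≡ 3 (mod 5).
    Then x = 3120 + 5928·3 = 20904, valid modulo lcm(5928, 5) = 29640: x ≡ 20904 (mod 29640).
Verify against each original: 20904 mod 19 = 4, 20904 mod 13 = 0, 20904 mod 3 = 0, 20904 mod 8 = 0, 20904 mod 5 = 4.

x ≡ 20904 (mod 29640).


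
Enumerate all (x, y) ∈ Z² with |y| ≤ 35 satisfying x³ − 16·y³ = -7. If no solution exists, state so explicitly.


The equation is x³ - 16y³ = -7. For fixed y, x³ = 16·y³ − 7, so a solution requires the RHS to be a perfect cube.
Strategy: iterate y from -35 to 35, compute RHS = 16·y³ − 7, and check whether it is a (positive or negative) perfect cube.
Check small values of y:
  y = 0: RHS = -7 is not a perfect cube.
  y = 1: RHS = 9 is not a perfect cube.
  y = -1: RHS = -23 is not a perfect cube.
  y = 2: RHS = 121 is not a perfect cube.
  y = -2: RHS = -135 is not a perfect cube.
  y = 3: RHS = 425 is not a perfect cube.
  y = -3: RHS = -439 is not a perfect cube.
Continuing the search up to |y| = 35 finds no solutions either.
No (x, y) in the scanned range satisfies the equation.

No integer solutions with |y| ≤ 35.


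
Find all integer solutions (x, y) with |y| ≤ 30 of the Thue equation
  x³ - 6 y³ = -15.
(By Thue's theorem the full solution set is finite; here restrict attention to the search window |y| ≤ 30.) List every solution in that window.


The equation is x³ - 6y³ = -15. For fixed y, x³ = 6·y³ − 15, so a solution requires the RHS to be a perfect cube.
Strategy: iterate y from -30 to 30, compute RHS = 6·y³ − 15, and check whether it is a (positive or negative) perfect cube.
Check small values of y:
  y = 0: RHS = -15 is not a perfect cube.
  y = 1: RHS = -9 is not a perfect cube.
  y = -1: RHS = -21 is not a perfect cube.
  y = 2: RHS = 33 is not a perfect cube.
  y = -2: RHS = -63 is not a perfect cube.
  y = 3: RHS = 147 is not a perfect cube.
  y = -3: RHS = -177 is not a perfect cube.
Continuing the search up to |y| = 30 finds no solutions either.
No (x, y) in the scanned range satisfies the equation.

No integer solutions with |y| ≤ 30.


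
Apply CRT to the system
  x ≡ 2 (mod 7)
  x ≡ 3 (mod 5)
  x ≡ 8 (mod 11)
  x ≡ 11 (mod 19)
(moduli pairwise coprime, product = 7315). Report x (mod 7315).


Product of moduli M = 7 · 5 · 11 · 19 = 7315.
Merge one congruence at a time:
  Start: x ≡ 2 (mod 7).
  Combine with x ≡ 3 (mod 5); new modulus lcm = 35.
    Write x = 2 + 7·t and substitute into x ≡ 3 (mod 5): 7·t ≡ 3 − 2 = 1 (mod 5).
    Reduce coefficients mod 5: 2·t ≡ 1 (mod 5).
    The inverse of 2 mod 5 is 3 (since 2·3 = 6 = 1·5 + 1), so t ≡ 3·1 = 3 ≡ 3 (mod 5).
    Then x = 2 + 7·3 = 23, valid modulo lcm(7, 5) = 35: x ≡ 23 (mod 35).
  Combine with x ≡ 8 (mod 11); new modulus lcm = 385.
    Write x = 23 + 35·t and substitute into x ≡ 8 (mod 11): 35·t ≡ 8 − 23 = -15 (mod 11).
    Reduce coefficients mod 11: 2·t ≡ 7 (mod 11).
    The inverse of 2 mod 11 is 6 (since 2·6 = 12 = 1·11 + 1), so t ≡ 6·7 = 42 ≡ 9 (mod 11).
    Then x = 23 + 35·9 = 338, valid modulo lcm(35, 11) = 385: x ≡ 338 (mod 385).
  Combine with x ≡ 11 (mod 19); new modulus lcm = 7315.
    Write x = 338 + 385·t and substitute into x ≡ 11 (mod 19): 385·t ≡ 11 − 338 = -327 (mod 19).
    Reduce coefficients mod 19: 5·t ≡ 15 (mod 19).
    The inverse of 5 mod 19 is 4 (since 5·4 = 20 = 1·19 + 1), so t ≡ 4·15 = 60 ≡ 3 (mod 19).
    Then x = 338 + 385·3 = 1493, valid modulo lcm(385, 19) = 7315: x ≡ 1493 (mod 7315).
Verify against each original: 1493 mod 7 = 2, 1493 mod 5 = 3, 1493 mod 11 = 8, 1493 mod 19 = 11.

x ≡ 1493 (mod 7315).


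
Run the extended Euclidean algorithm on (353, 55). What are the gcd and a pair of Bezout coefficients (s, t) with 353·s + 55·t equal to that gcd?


Euclidean algorithm on (353, 55) — divide until remainder is 0:
  353 = 6 · 55 + 23
  55 = 2 · 23 + 9
  23 = 2 · 9 + 5
  9 = 1 · 5 + 4
  5 = 1 · 4 + 1
  4 = 4 · 1 + 0
gcd(353, 55) = 1.
Track Bezout coefficients alongside the remainders: start with r₀ = 353 = a·1 + b·0 (s = 1, t = 0) and r₁ = 55 = a·0 + b·1 (s = 0, t = 1); each new remainder r_{k+1} = r_{k-1} − q_k·r_k inherits s_{k+1} = s_{k-1} − q_k·s_k, t_{k+1} = t_{k-1} − q_k·t_k, so r_k = a·s_k + b·t_k at every step:
  q = 6: r = 23, s = 1 − 6·0 = 1, t = 0 − 6·1 = -6  (check: 353·1 + 55·(-6) = 23)
  q = 2: r = 9, s = 0 − 2·1 = -2, t = 1 − 2·(-6) = 13  (check: 353·(-2) + 55·13 = 9)
  q = 2: r = 5, s = 1 − 2·(-2) = 5, t = -6 − 2·13 = -32  (check: 353·5 + 55·(-32) = 5)
  q = 1: r = 4, s = -2 − 1·5 = -7, t = 13 − 1·(-32) = 45  (check: 353·(-7) + 55·45 = 4)
  q = 1: r = 1, s = 5 − 1·(-7) = 12, t = -32 − 1·45 = -77  (check: 353·12 + 55·(-77) = 1)
The row with r = 1 (the gcd) gives the Bezout coefficients s = 12, t = -77.
Result: 353 · (12) + 55 · (-77) = 1.

gcd(353, 55) = 1; s = 12, t = -77 (check: 353·12 + 55·(-77) = 1).


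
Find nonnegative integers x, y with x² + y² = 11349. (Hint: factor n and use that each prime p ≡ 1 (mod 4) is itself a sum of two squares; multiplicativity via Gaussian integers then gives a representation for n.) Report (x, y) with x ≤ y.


Step 1: Factor n = 11349 = 3^2 · 13 · 97.
Step 2: Check the mod-4 condition on each prime factor: 3 ≡ 3 (mod 4), exponent 2 (must be even); 13 ≡ 1 (mod 4), exponent 1; 97 ≡ 1 (mod 4), exponent 1.
All primes ≡ 3 (mod 4) appear to even exponent (or don't appear), so by the two-squares theorem n IS expressible as a sum of two squares.
Step 3: Build a representation. Group n = k² · m with k = 3 and m = 13 · 97 = 1261 (a product of primes ≡ 1 (mod 4)); a representation of m scales to one of n via (k·x)² + (k·y)² = k²(x² + y²). Each prime p ≡ 1 (mod 4) is itself a sum of two squares; find a² by testing p − a² for a perfect square:
  13: 13 − 1² = 12, 13 − 2² = 9 = 3² ⇒ 13 = 2² + 3².
  97: 97 − 1² = 96, 97 − 2² = 93, 97 − 3² = 88, 97 − 4² = 81 = 9² ⇒ 97 = 4² + 9².
  Combine using the Brahmagupta–Fibonacci identity (a² + b²)(c² + d²) = (ac − bd)² + (ad + bc)² = (ac + bd)² + (ad − bc)²:
  13 · 97 = 1261: from (2² + 3²)(4² + 9²), take (2·4 − 3·9, 2·9 + 3·4) = (8 − 27, 18 + 12) = (-19, 30); dropping signs (only squares matter) gives (19, 30); check 19² + 30² = 361 + 900 = 1261 ✓.
  Scale by k = 3: (3·19, 3·30) = (57, 90).
Step 4: Order so x ≤ y and verify: 57² + 90² = 3249 + 8100 = 11349 = n. ✓

n = 11349 = 57² + 90² (one valid representation with x ≤ y).


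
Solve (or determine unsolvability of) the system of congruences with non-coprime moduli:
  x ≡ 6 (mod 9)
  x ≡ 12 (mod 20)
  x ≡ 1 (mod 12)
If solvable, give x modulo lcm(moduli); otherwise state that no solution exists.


Moduli 9, 20, 12 are not pairwise coprime, so CRT works modulo lcm(m_i) when all pairwise compatibility conditions hold.
Pairwise compatibility: gcd(m_i, m_j) must divide a_i - a_j for every pair.
Merge one congruence at a time:
  Start: x ≡ 6 (mod 9).
  Combine with x ≡ 12 (mod 20): gcd(9, 20) = 1; 12 - 6 = 6, which IS divisible by 1, so compatible.
    Write x = 6 + 9·t and substitute into x ≡ 12 (mod 20): 9·t ≡ 12 − 6 = 6 (mod 20).
    The inverse of 9 mod 20 is 9 (since 9·9 = 81 = 4·20 + 1), so t ≡ 9·6 = 54 ≡ 14 (mod 20).
    Then x = 6 + 9·14 = 132, valid modulo lcm(9, 20) = 180: x ≡ 132 (mod 180).
  Combine with x ≡ 1 (mod 12): gcd(180, 12) = 12, and 1 - 132 = -131 is NOT divisible by 12.
    ⇒ system is inconsistent (no integer solution).

No solution (the system is inconsistent).


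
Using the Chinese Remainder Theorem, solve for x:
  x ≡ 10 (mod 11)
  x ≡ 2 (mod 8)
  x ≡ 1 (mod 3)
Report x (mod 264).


Moduli 11, 8, 3 are pairwise coprime; by CRT there is a unique solution modulo M = 11 · 8 · 3 = 264.
Solve pairwise, accumulating the modulus:
  Start with x ≡ 10 (mod 11).
  Combine with x ≡ 2 (mod 8): since gcd(11, 8) = 1, we get a unique residue mod 88.
    Write x = 10 + 11·t and substitute into x ≡ 2 (mod 8): 11·t ≡ 2 − 10 = -8 (mod 8).
    Reduce coefficients mod 8: 3·t ≡ 0 (mod 8).
    The inverse of 3 mod 8 is 3 (since 3·3 = 9 = 1·8 + 1), so t ≡ 3·0 = 0 ≡ 0 (mod 8).
    Then x = 10 + 11·0 = 10, valid modulo lcm(11, 8) = 88: x ≡ 10 (mod 88).
  Combine with x ≡ 1 (mod 3): since gcd(88, 3) = 1, we get a unique residue mod 264.
    Write x = 10 + 88·t and substitute into x ≡ 1 (mod 3): 88·t ≡ 1 − 10 = -9 (mod 3).
    Reduce coefficients mod 3: 1·t ≡ 0 (mod 3).
    So t ≡ 0 (mod 3).
    Then x = 10 + 88·0 = 10, valid modulo lcm(88, 3) = 264: x ≡ 10 (mod 264).
Verify: 10 mod 11 = 10 ✓, 10 mod 8 = 2 ✓, 10 mod 3 = 1 ✓.

x ≡ 10 (mod 264).


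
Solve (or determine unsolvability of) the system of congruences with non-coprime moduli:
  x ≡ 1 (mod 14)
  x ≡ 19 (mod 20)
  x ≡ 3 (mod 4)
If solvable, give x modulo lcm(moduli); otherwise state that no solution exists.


Moduli 14, 20, 4 are not pairwise coprime, so CRT works modulo lcm(m_i) when all pairwise compatibility conditions hold.
Pairwise compatibility: gcd(m_i, m_j) must divide a_i - a_j for every pair.
Merge one congruence at a time:
  Start: x ≡ 1 (mod 14).
  Combine with x ≡ 19 (mod 20): gcd(14, 20) = 2; 19 - 1 = 18, which IS divisible by 2, so compatible.
    Write x = 1 + 14·t and substitute into x ≡ 19 (mod 20): 14·t ≡ 19 − 1 = 18 (mod 20).
    Divide the congruence (and modulus) by g = 2: 7·t ≡ 9 (mod 10).
    The inverse of 7 mod 10 is 3 (since 7·3 = 21 = 2·10 + 1), so t ≡ 3·9 = 27 ≡ 7 (mod 10).
    Then x = 1 + 14·7 = 99, valid modulo lcm(14, 20) = 140: x ≡ 99 (mod 140).
  Combine with x ≡ 3 (mod 4): gcd(140, 4) = 4; 3 - 99 = -96, which IS divisible by 4, so compatible.
    Write x = 99 + 140·t and substitute into x ≡ 3 (mod 4): 140·t ≡ 3 − 99 = -96 (mod 4).
    Divide the congruence (and modulus) by g = 4: 35·t ≡ -24 (mod 1).
    Modulo 1 every t works; take t = 0.
    Then x = 99 + 140·0 = 99, valid modulo lcm(140, 4) = 140: x ≡ 99 (mod 140).
Verify: 99 mod 14 = 1, 99 mod 20 = 19, 99 mod 4 = 3.

x ≡ 99 (mod 140).


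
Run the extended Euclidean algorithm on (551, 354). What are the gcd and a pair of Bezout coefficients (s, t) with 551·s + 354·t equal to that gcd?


Euclidean algorithm on (551, 354) — divide until remainder is 0:
  551 = 1 · 354 + 197
  354 = 1 · 197 + 157
  197 = 1 · 157 + 40
  157 = 3 · 40 + 37
  40 = 1 · 37 + 3
  37 = 12 · 3 + 1
  3 = 3 · 1 + 0
gcd(551, 354) = 1.
Track Bezout coefficients alongside the remainders: start with r₀ = 551 = a·1 + b·0 (s = 1, t = 0) and r₁ = 354 = a·0 + b·1 (s = 0, t = 1); each new remainder r_{k+1} = r_{k-1} − q_k·r_k inherits s_{k+1} = s_{k-1} − q_k·s_k, t_{k+1} = t_{k-1} − q_k·t_k, so r_k = a·s_k + b·t_k at every step:
  q = 1: r = 197, s = 1 − 1·0 = 1, t = 0 − 1·1 = -1  (check: 551·1 + 354·(-1) = 197)
  q = 1: r = 157, s = 0 − 1·1 = -1, t = 1 − 1·(-1) = 2  (check: 551·(-1) + 354·2 = 157)
  q = 1: r = 40, s = 1 − 1·(-1) = 2, t = -1 − 1·2 = -3  (check: 551·2 + 354·(-3) = 40)
  q = 3: r = 37, s = -1 − 3·2 = -7, t = 2 − 3·(-3) = 11  (check: 551·(-7) + 354·11 = 37)
  q = 1: r = 3, s = 2 − 1·(-7) = 9, t = -3 − 1·11 = -14  (check: 551·9 + 354·(-14) = 3)
  q = 12: r = 1, s = -7 − 12·9 = -115, t = 11 − 12·(-14) = 179  (check: 551·(-115) + 354·179 = 1)
The row with r = 1 (the gcd) gives the Bezout coefficients s = -115, t = 179.
Result: 551 · (-115) + 354 · (179) = 1.

gcd(551, 354) = 1; s = -115, t = 179 (check: 551·(-115) + 354·179 = 1).


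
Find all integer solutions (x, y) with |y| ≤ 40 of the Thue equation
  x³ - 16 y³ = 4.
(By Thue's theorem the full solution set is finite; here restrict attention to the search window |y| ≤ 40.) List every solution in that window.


The equation is x³ - 16y³ = 4. For fixed y, x³ = 16·y³ + 4, so a solution requires the RHS to be a perfect cube.
Strategy: iterate y from -40 to 40, compute RHS = 16·y³ + 4, and check whether it is a (positive or negative) perfect cube.
Check small values of y:
  y = 0: RHS = 4 is not a perfect cube.
  y = 1: RHS = 20 is not a perfect cube.
  y = -1: RHS = -12 is not a perfect cube.
  y = 2: RHS = 132 is not a perfect cube.
  y = -2: RHS = -124 is not a perfect cube.
  y = 3: RHS = 436 is not a perfect cube.
  y = -3: RHS = -428 is not a perfect cube.
Continuing the search up to |y| = 40 finds no solutions either.
No (x, y) in the scanned range satisfies the equation.

No integer solutions with |y| ≤ 40.


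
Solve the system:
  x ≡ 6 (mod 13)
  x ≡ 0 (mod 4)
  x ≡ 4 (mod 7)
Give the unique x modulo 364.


Moduli 13, 4, 7 are pairwise coprime; by CRT there is a unique solution modulo M = 13 · 4 · 7 = 364.
Solve pairwise, accumulating the modulus:
  Start with x ≡ 6 (mod 13).
  Combine with x ≡ 0 (mod 4): since gcd(13, 4) = 1, we get a unique residue mod 52.
    Write x = 6 + 13·t and substitute into x ≡ 0 (mod 4): 13·t ≡ 0 − 6 = -6 (mod 4).
    Reduce coefficients mod 4: 1·t ≡ 2 (mod 4).
    So t ≡ 2 (mod 4).
    Then x = 6 + 13·2 = 32, valid modulo lcm(13, 4) = 52: x ≡ 32 (mod 52).
  Combine with x ≡ 4 (mod 7): since gcd(52, 7) = 1, we get a unique residue mod 364.
    Write x = 32 + 52·t and substitute into x ≡ 4 (mod 7): 52·t ≡ 4 − 32 = -28 (mod 7).
    Reduce coefficients mod 7: 3·t ≡ 0 (mod 7).
    The inverse of 3 mod 7 is 5 (since 3·5 = 15 = 2·7 + 1), so t ≡ 5·0 = 0 ≡ 0 (mod 7).
    Then x = 32 + 52·0 = 32, valid modulo lcm(52, 7) = 364: x ≡ 32 (mod 364).
Verify: 32 mod 13 = 6 ✓, 32 mod 4 = 0 ✓, 32 mod 7 = 4 ✓.

x ≡ 32 (mod 364).


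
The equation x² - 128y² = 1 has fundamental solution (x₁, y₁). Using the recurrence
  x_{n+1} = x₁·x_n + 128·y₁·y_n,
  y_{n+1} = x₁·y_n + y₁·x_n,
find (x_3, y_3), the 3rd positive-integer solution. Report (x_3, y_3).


Step 1: Find the fundamental solution (x₁, y₁) of x² - 128y² = 1.
  Expand √128 as a continued fraction. a₀ = ⌊√128⌋ = 11; iterate m_{k+1} = d_k·a_k − m_k, d_{k+1} = (128 − m_{k+1}²)/d_k, a_{k+1} = ⌊(a₀ + m_{k+1})/d_{k+1}⌋ (starting m₀ = 0, d₀ = 1), with convergents p_k = a_k·p_{k-1} + p_{k-2}, q_k = a_k·q_{k-1} + q_{k-2} (p₋₁ = 1, q₋₁ = 0):
  k = 0: a₀ = 11; p₀/q₀ = 11/1; p₀² − 128·q₀² = 121 − 128 = -7.
  k = 1: m = 11, d = 7, a = ⌊(11 + 11)/7⌋ = 3; p/q = (3·11 + 1)/(3·1 + 0) = 34/3; p² − 128·q² = 1156 − 1152 = 4.
  k = 2: m = 10, d = 4, a = ⌊(11 + 10)/4⌋ = 5; p/q = (5·34 + 11)/(5·3 + 1) = 181/16; p² − 128·q² = 32761 − 32768 = -7.
  k = 3: m = 10, d = 7, a = ⌊(11 + 10)/7⌋ = 3; p/q = (3·181 + 34)/(3·16 + 3) = 577/51; p² − 128·q² = 332929 − 332928 = 1.
  The first convergent with p² − 128·q² = 1 gives the fundamental solution (x₁, y₁) = (577, 51).
Step 2: Apply the recurrence (x_{n+1}, y_{n+1}) = (x₁x_n + 128y₁y_n, x₁y_n + y₁x_n) repeatedly.
  From (x_1, y_1) = (577, 51): x_2 = 577·577 + 128·51·51 = 665857; y_2 = 577·51 + 51·577 = 58854.
  From (x_2, y_2) = (665857, 58854): x_3 = 577·665857 + 128·51·58854 = 768398401; y_3 = 577·58854 + 51·665857 = 67917465.
Step 3: Verify x_3² - 128·y_3² = 590436102659356801 - 590436102659356800 = 1 (should be 1). ✓

(x_1, y_1) = (577, 51); (x_3, y_3) = (768398401, 67917465).


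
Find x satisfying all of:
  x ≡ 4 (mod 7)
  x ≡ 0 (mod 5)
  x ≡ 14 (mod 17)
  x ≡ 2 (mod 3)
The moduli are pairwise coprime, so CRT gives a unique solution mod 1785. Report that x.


Product of moduli M = 7 · 5 · 17 · 3 = 1785.
Merge one congruence at a time:
  Start: x ≡ 4 (mod 7).
  Combine with x ≡ 0 (mod 5); new modulus lcm = 35.
    Write x = 4 + 7·t and substitute into x ≡ 0 (mod 5): 7·t ≡ 0 − 4 = -4 (mod 5).
    Reduce coefficients mod 5: 2·t ≡ 1 (mod 5).
    The inverse of 2 mod 5 is 3 (since 2·3 = 6 = 1·5 + 1), so t ≡ 3·1 = 3 ≡ 3 (mod 5).
    Then x = 4 + 7·3 = 25, valid modulo lcm(7, 5) = 35: x ≡ 25 (mod 35).
  Combine with x ≡ 14 (mod 17); new modulus lcm = 595.
    Write x = 25 + 35·t and substitute into x ≡ 14 (mod 17): 35·t ≡ 14 − 25 = -11 (mod 17).
    Reduce coefficients mod 17: 1·t ≡ 6 (mod 17).
    So t ≡ 6 (mod 17).
    Then x = 25 + 35·6 = 235, valid modulo lcm(35, 17) = 595: x ≡ 235 (mod 595).
  Combine with x ≡ 2 (mod 3); new modulus lcm = 1785.
    Write x = 235 + 595·t and substitute into x ≡ 2 (mod 3): 595·t ≡ 2 − 235 = -233 (mod 3).
    Reduce coefficients mod 3: 1·t ≡ 1 (mod 3).
    So t ≡ 1 (mod 3).
    Then x = 235 + 595·1 = 830, valid modulo lcm(595, 3) = 1785: x ≡ 830 (mod 1785).
Verify against each original: 830 mod 7 = 4, 830 mod 5 = 0, 830 mod 17 = 14, 830 mod 3 = 2.

x ≡ 830 (mod 1785).


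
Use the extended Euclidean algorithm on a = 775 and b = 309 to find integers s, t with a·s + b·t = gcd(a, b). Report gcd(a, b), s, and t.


Euclidean algorithm on (775, 309) — divide until remainder is 0:
  775 = 2 · 309 + 157
  309 = 1 · 157 + 152
  157 = 1 · 152 + 5
  152 = 30 · 5 + 2
  5 = 2 · 2 + 1
  2 = 2 · 1 + 0
gcd(775, 309) = 1.
Track Bezout coefficients alongside the remainders: start with r₀ = 775 = a·1 + b·0 (s = 1, t = 0) and r₁ = 309 = a·0 + b·1 (s = 0, t = 1); each new remainder r_{k+1} = r_{k-1} − q_k·r_k inherits s_{k+1} = s_{k-1} − q_k·s_k, t_{k+1} = t_{k-1} − q_k·t_k, so r_k = a·s_k + b·t_k at every step:
  q = 2: r = 157, s = 1 − 2·0 = 1, t = 0 − 2·1 = -2  (check: 775·1 + 309·(-2) = 157)
  q = 1: r = 152, s = 0 − 1·1 = -1, t = 1 − 1·(-2) = 3  (check: 775·(-1) + 309·3 = 152)
  q = 1: r = 5, s = 1 − 1·(-1) = 2, t = -2 − 1·3 = -5  (check: 775·2 + 309·(-5) = 5)
  q = 30: r = 2, s = -1 − 30·2 = -61, t = 3 − 30·(-5) = 153  (check: 775·(-61) + 309·153 = 2)
  q = 2: r = 1, s = 2 − 2·(-61) = 124, t = -5 − 2·153 = -311  (check: 775·124 + 309·(-311) = 1)
The row with r = 1 (the gcd) gives the Bezout coefficients s = 124, t = -311.
Result: 775 · (124) + 309 · (-311) = 1.

gcd(775, 309) = 1; s = 124, t = -311 (check: 775·124 + 309·(-311) = 1).


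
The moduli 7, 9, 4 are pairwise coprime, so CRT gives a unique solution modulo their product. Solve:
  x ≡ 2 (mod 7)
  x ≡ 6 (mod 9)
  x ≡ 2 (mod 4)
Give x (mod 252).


Moduli 7, 9, 4 are pairwise coprime; by CRT there is a unique solution modulo M = 7 · 9 · 4 = 252.
Solve pairwise, accumulating the modulus:
  Start with x ≡ 2 (mod 7).
  Combine with x ≡ 6 (mod 9): since gcd(7, 9) = 1, we get a unique residue mod 63.
    Write x = 2 + 7·t and substitute into x ≡ 6 (mod 9): 7·t ≡ 6 − 2 = 4 (mod 9).
    The inverse of 7 mod 9 is 4 (since 7·4 = 28 = 3·9 + 1), so t ≡ 4·4 = 16 ≡ 7 (mod 9).
    Then x = 2 + 7·7 = 51, valid modulo lcm(7, 9) = 63: x ≡ 51 (mod 63).
  Combine with x ≡ 2 (mod 4): since gcd(63, 4) = 1, we get a unique residue mod 252.
    Write x = 51 + 63·t and substitute into x ≡ 2 (mod 4): 63·t ≡ 2 − 51 = -49 (mod 4).
    Reduce coefficients mod 4: 3·t ≡ 3 (mod 4).
    The inverse of 3 mod 4 is 3 (since 3·3 = 9 = 2·4 + 1), so t ≡ 3·3 = 9 ≡ 1 (mod 4).
    Then x = 51 + 63·1 = 114, valid modulo lcm(63, 4) = 252: x ≡ 114 (mod 252).
Verify: 114 mod 7 = 2 ✓, 114 mod 9 = 6 ✓, 114 mod 4 = 2 ✓.

x ≡ 114 (mod 252).


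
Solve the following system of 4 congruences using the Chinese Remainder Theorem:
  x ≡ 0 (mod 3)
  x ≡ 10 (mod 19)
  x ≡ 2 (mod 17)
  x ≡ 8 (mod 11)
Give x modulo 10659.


Product of moduli M = 3 · 19 · 17 · 11 = 10659.
Merge one congruence at a time:
  Start: x ≡ 0 (mod 3).
  Combine with x ≡ 10 (mod 19); new modulus lcm = 57.
    Write x = 0 + 3·t and substitute into x ≡ 10 (mod 19): 3·t ≡ 10 − 0 = 10 (mod 19).
    The inverse of 3 mod 19 is 13 (since 3·13 = 39 = 2·19 + 1), so t ≡ 13·10 = 130 ≡ 16 (mod 19).
    Then x = 0 + 3·16 = 48, valid modulo lcm(3, 19) = 57: x ≡ 48 (mod 57).
  Combine with x ≡ 2 (mod 17); new modulus lcm = 969.
    Write x = 48 + 57·t and substitute into x ≡ 2 (mod 17): 57·t ≡ 2 − 48 = -46 (mod 17).
    Reduce coefficients mod 17: 6·t ≡ 5 (mod 17).
    The inverse of 6 mod 17 is 3 (since 6·3 = 18 = 1·17 + 1), so t ≡ 3·5 = 15 ≡ 15 (mod 17).
    Then x = 48 + 57·15 = 903, valid modulo lcm(57, 17) = 969: x ≡ 903 (mod 969).
  Combine with x ≡ 8 (mod 11); new modulus lcm = 10659.
    Write x = 903 + 969·t and substitute into x ≡ 8 (mod 11): 969·t ≡ 8 − 903 = -895 (mod 11).
    Reduce coefficients mod 11: 1·t ≡ 7 (mod 11).
    So t ≡ 7 (mod 11).
    Then x = 903 + 969·7 = 7686, valid modulo lcm(969, 11) = 10659: x ≡ 7686 (mod 10659).
Verify against each original: 7686 mod 3 = 0, 7686 mod 19 = 10, 7686 mod 17 = 2, 7686 mod 11 = 8.

x ≡ 7686 (mod 10659).


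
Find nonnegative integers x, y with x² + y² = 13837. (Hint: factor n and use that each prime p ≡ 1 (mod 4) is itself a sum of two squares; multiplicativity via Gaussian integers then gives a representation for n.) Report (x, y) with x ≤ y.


Step 1: Factor n = 13837 = 101 · 137.
Step 2: Check the mod-4 condition on each prime factor: 101 ≡ 1 (mod 4), exponent 1; 137 ≡ 1 (mod 4), exponent 1.
All primes ≡ 3 (mod 4) appear to even exponent (or don't appear), so by the two-squares theorem n IS expressible as a sum of two squares.
Step 3: Build a representation. Here n = 101 · 137 is a product of primes ≡ 1 (mod 4). Each prime p ≡ 1 (mod 4) is itself a sum of two squares; find a² by testing p − a² for a perfect square:
  101: 101 − 1² = 100 = 10² ⇒ 101 = 1² + 10².
  137: 137 − 1² = 136, 137 − 2² = 133, 137 − 3² = 128, 137 − 4² = 121 = 11² ⇒ 137 = 4² + 11².
  Combine using the Brahmagupta–Fibonacci identity (a² + b²)(c² + d²) = (ac − bd)² + (ad + bc)² = (ac + bd)² + (ad − bc)²:
  101 · 137 = 13837: from (1² + 10²)(4² + 11²), take (1·4 − 10·11, 1·11 + 10·4) = (4 − 110, 11 + 40) = (-106, 51); dropping signs (only squares matter) gives (106, 51); check 106² + 51² = 11236 + 2601 = 13837 ✓.
Step 4: Order so x ≤ y and verify: 51² + 106² = 2601 + 11236 = 13837 = n. ✓

n = 13837 = 51² + 106² (one valid representation with x ≤ y).


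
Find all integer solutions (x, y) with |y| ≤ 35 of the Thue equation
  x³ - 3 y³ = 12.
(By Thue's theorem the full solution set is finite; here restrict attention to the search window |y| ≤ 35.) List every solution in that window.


The equation is x³ - 3y³ = 12. For fixed y, x³ = 3·y³ + 12, so a solution requires the RHS to be a perfect cube.
Strategy: iterate y from -35 to 35, compute RHS = 3·y³ + 12, and check whether it is a (positive or negative) perfect cube.
Check small values of y:
  y = 0: RHS = 12 is not a perfect cube.
  y = 1: RHS = 15 is not a perfect cube.
  y = -1: RHS = 9 is not a perfect cube.
  y = 2: RHS = 36 is not a perfect cube.
  y = -2: RHS = -12 is not a perfect cube.
  y = 3: RHS = 93 is not a perfect cube.
  y = -3: RHS = -69 is not a perfect cube.
Continuing the search up to |y| = 35 finds no solutions either.
No (x, y) in the scanned range satisfies the equation.

No integer solutions with |y| ≤ 35.


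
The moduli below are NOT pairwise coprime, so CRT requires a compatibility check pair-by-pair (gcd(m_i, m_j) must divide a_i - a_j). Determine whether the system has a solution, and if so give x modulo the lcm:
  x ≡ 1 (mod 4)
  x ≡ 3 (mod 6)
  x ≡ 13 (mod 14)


Moduli 4, 6, 14 are not pairwise coprime, so CRT works modulo lcm(m_i) when all pairwise compatibility conditions hold.
Pairwise compatibility: gcd(m_i, m_j) must divide a_i - a_j for every pair.
Merge one congruence at a time:
  Start: x ≡ 1 (mod 4).
  Combine with x ≡ 3 (mod 6): gcd(4, 6) = 2; 3 - 1 = 2, which IS divisible by 2, so compatible.
    Write x = 1 + 4·t and substitute into x ≡ 3 (mod 6): 4·t ≡ 3 − 1 = 2 (mod 6).
    Divide the congruence (and modulus) by g = 2: 2·t ≡ 1 (mod 3).
    The inverse of 2 mod 3 is 2 (since 2·2 = 4 = 1·3 + 1), so t ≡ 2·1 = 2 ≡ 2 (mod 3).
    Then x = 1 + 4·2 = 9, valid modulo lcm(4, 6) = 12: x ≡ 9 (mod 12).
  Combine with x ≡ 13 (mod 14): gcd(12, 14) = 2; 13 - 9 = 4, which IS divisible by 2, so compatible.
    Write x = 9 + 12·t and substitute into x ≡ 13 (mod 14): 12·t ≡ 13 − 9 = 4 (mod 14).
    Divide the congruence (and modulus) by g = 2: 6·t ≡ 2 (mod 7).
    The inverse of 6 mod 7 is 6 (since 6·6 = 36 = 5·7 + 1), so t ≡ 6·2 = 12 ≡ 5 (mod 7).
    Then x = 9 + 12·5 = 69, valid modulo lcm(12, 14) = 84: x ≡ 69 (mod 84).
Verify: 69 mod 4 = 1, 69 mod 6 = 3, 69 mod 14 = 13.

x ≡ 69 (mod 84).


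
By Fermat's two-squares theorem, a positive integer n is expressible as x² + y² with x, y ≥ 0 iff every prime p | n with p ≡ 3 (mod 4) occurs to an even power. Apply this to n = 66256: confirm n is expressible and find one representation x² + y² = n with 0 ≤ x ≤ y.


Step 1: Factor n = 66256 = 2^4 · 41 · 101.
Step 2: Check the mod-4 condition on each prime factor: 2 = 2 (special); 41 ≡ 1 (mod 4), exponent 1; 101 ≡ 1 (mod 4), exponent 1.
All primes ≡ 3 (mod 4) appear to even exponent (or don't appear), so by the two-squares theorem n IS expressible as a sum of two squares.
Step 3: Build a representation. Group n = k² · m with k = 4 and m = 41 · 101 = 4141 (a product of primes ≡ 1 (mod 4)); a representation of m scales to one of n via (k·x)² + (k·y)² = k²(x² + y²). Each prime p ≡ 1 (mod 4) is itself a sum of two squares; find a² by testing p − a² for a perfect square:
  41: 41 − 1² = 40, 41 − 2² = 37, 41 − 3² = 32, 41 − 4² = 25 = 5² ⇒ 41 = 4² + 5².
  101: 101 − 1² = 100 = 10² ⇒ 101 = 1² + 10².
  Combine using the Brahmagupta–Fibonacci identity (a² + b²)(c² + d²) = (ac − bd)² + (ad + bc)² = (ac + bd)² + (ad − bc)²:
  41 · 101 = 4141: from (4² + 5²)(1² + 10²), take (4·1 − 5·10, 4·10 + 5·1) = (4 − 50, 40 + 5) = (-46, 45); dropping signs (only squares matter) gives (46, 45); check 46² + 45² = 2116 + 2025 = 4141 ✓.
  Scale by k = 4: (4·46, 4·45) = (184, 180).
Step 4: Order so x ≤ y and verify: 180² + 184² = 32400 + 33856 = 66256 = n. ✓

n = 66256 = 180² + 184² (one valid representation with x ≤ y).


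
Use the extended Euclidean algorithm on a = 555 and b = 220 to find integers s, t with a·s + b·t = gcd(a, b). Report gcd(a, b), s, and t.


Euclidean algorithm on (555, 220) — divide until remainder is 0:
  555 = 2 · 220 + 115
  220 = 1 · 115 + 105
  115 = 1 · 105 + 10
  105 = 10 · 10 + 5
  10 = 2 · 5 + 0
gcd(555, 220) = 5.
Track Bezout coefficients alongside the remainders: start with r₀ = 555 = a·1 + b·0 (s = 1, t = 0) and r₁ = 220 = a·0 + b·1 (s = 0, t = 1); each new remainder r_{k+1} = r_{k-1} − q_k·r_k inherits s_{k+1} = s_{k-1} − q_k·s_k, t_{k+1} = t_{k-1} − q_k·t_k, so r_k = a·s_k + b·t_k at every step:
  q = 2: r = 115, s = 1 − 2·0 = 1, t = 0 − 2·1 = -2  (check: 555·1 + 220·(-2) = 115)
  q = 1: r = 105, s = 0 − 1·1 = -1, t = 1 − 1·(-2) = 3  (check: 555·(-1) + 220·3 = 105)
  q = 1: r = 10, s = 1 − 1·(-1) = 2, t = -2 − 1·3 = -5  (check: 555·2 + 220·(-5) = 10)
  q = 10: r = 5, s = -1 − 10·2 = -21, t = 3 − 10·(-5) = 53  (check: 555·(-21) + 220·53 = 5)
The row with r = 5 (the gcd) gives the Bezout coefficients s = -21, t = 53.
Result: 555 · (-21) + 220 · (53) = 5.

gcd(555, 220) = 5; s = -21, t = 53 (check: 555·(-21) + 220·53 = 5).


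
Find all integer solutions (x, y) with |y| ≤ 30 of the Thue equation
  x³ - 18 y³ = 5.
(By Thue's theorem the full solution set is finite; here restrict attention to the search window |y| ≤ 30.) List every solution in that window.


The equation is x³ - 18y³ = 5. For fixed y, x³ = 18·y³ + 5, so a solution requires the RHS to be a perfect cube.
Strategy: iterate y from -30 to 30, compute RHS = 18·y³ + 5, and check whether it is a (positive or negative) perfect cube.
Check small values of y:
  y = 0: RHS = 5 is not a perfect cube.
  y = 1: RHS = 23 is not a perfect cube.
  y = -1: RHS = -13 is not a perfect cube.
  y = 2: RHS = 149 is not a perfect cube.
  y = -2: RHS = -139 is not a perfect cube.
  y = 3: RHS = 491 is not a perfect cube.
  y = -3: RHS = -481 is not a perfect cube.
Continuing the search up to |y| = 30 finds no solutions either.
No (x, y) in the scanned range satisfies the equation.

No integer solutions with |y| ≤ 30.


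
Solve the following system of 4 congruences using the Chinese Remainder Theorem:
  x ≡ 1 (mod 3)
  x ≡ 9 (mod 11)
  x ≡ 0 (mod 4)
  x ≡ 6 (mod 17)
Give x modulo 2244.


Product of moduli M = 3 · 11 · 4 · 17 = 2244.
Merge one congruence at a time:
  Start: x ≡ 1 (mod 3).
  Combine with x ≡ 9 (mod 11); new modulus lcm = 33.
    Write x = 1 + 3·t and substitute into x ≡ 9 (mod 11): 3·t ≡ 9 − 1 = 8 (mod 11).
    The inverse of 3 mod 11 is 4 (since 3·4 = 12 = 1·11 + 1), so t ≡ 4·8 = 32 ≡ 10 (mod 11).
    Then x = 1 + 3·10 = 31, valid modulo lcm(3, 11) = 33: x ≡ 31 (mod 33).
  Combine with x ≡ 0 (mod 4); new modulus lcm = 132.
    Write x = 31 + 33·t and substitute into x ≡ 0 (mod 4): 33·t ≡ 0 − 31 = -31 (mod 4).
    Reduce coefficients mod 4: 1·t ≡ 1 (mod 4).
    So t ≡ 1 (mod 4).
    Then x = 31 + 33·1 = 64, valid modulo lcm(33, 4) = 132: x ≡ 64 (mod 132).
  Combine with x ≡ 6 (mod 17); new modulus lcm = 2244.
    Write x = 64 + 132·t and substitute into x ≡ 6 (mod 17): 132·t ≡ 6 − 64 = -58 (mod 17).
    Reduce coefficients mod 17: 13·t ≡ 10 (mod 17).
    The inverse of 13 mod 17 is 4 (since 13·4 = 52 = 3·17 + 1), so t ≡ 4·10 = 40 ≡ 6 (mod 17).
    Then x = 64 + 132·6 = 856, valid modulo lcm(132, 17) = 2244: x ≡ 856 (mod 2244).
Verify against each original: 856 mod 3 = 1, 856 mod 11 = 9, 856 mod 4 = 0, 856 mod 17 = 6.

x ≡ 856 (mod 2244).


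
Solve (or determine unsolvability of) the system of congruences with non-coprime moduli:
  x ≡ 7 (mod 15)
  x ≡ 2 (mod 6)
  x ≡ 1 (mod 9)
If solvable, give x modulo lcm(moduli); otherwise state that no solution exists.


Moduli 15, 6, 9 are not pairwise coprime, so CRT works modulo lcm(m_i) when all pairwise compatibility conditions hold.
Pairwise compatibility: gcd(m_i, m_j) must divide a_i - a_j for every pair.
Merge one congruence at a time:
  Start: x ≡ 7 (mod 15).
  Combine with x ≡ 2 (mod 6): gcd(15, 6) = 3, and 2 - 7 = -5 is NOT divisible by 3.
    ⇒ system is inconsistent (no integer solution).

No solution (the system is inconsistent).


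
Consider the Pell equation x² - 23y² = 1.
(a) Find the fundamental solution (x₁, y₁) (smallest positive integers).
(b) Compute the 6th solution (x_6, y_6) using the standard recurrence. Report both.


Step 1: Find the fundamental solution (x₁, y₁) of x² - 23y² = 1.
  Expand √23 as a continued fraction. a₀ = ⌊√23⌋ = 4; iterate m_{k+1} = d_k·a_k − m_k, d_{k+1} = (23 − m_{k+1}²)/d_k, a_{k+1} = ⌊(a₀ + m_{k+1})/d_{k+1}⌋ (starting m₀ = 0, d₀ = 1), with convergents p_k = a_k·p_{k-1} + p_{k-2}, q_k = a_k·q_{k-1} + q_{k-2} (p₋₁ = 1, q₋₁ = 0):
  k = 0: a₀ = 4; p₀/q₀ = 4/1; p₀² − 23·q₀² = 16 − 23 = -7.
  k = 1: m = 4, d = 7, a = ⌊(4 + 4)/7⌋ = 1; p/q = (1·4 + 1)/(1·1 + 0) = 5/1; p² − 23·q² = 25 − 23 = 2.
  k = 2: m = 3, d = 2, a = ⌊(4 + 3)/2⌋ = 3; p/q = (3·5 + 4)/(3·1 + 1) = 19/4; p² − 23·q² = 361 − 368 = -7.
  k = 3: m = 3, d = 7, a = ⌊(4 + 3)/7⌋ = 1; p/q = (1·19 + 5)/(1·4 + 1) = 24/5; p² − 23·q² = 576 − 575 = 1.
  The first convergent with p² − 23·q² = 1 gives the fundamental solution (x₁, y₁) = (24, 5).
Step 2: Apply the recurrence (x_{n+1}, y_{n+1}) = (x₁x_n + 23y₁y_n, x₁y_n + y₁x_n) repeatedly.
  From (x_1, y_1) = (24, 5): x_2 = 24·24 + 23·5·5 = 1151; y_2 = 24·5 + 5·24 = 240.
  From (x_2, y_2) = (1151, 240): x_3 = 24·1151 + 23·5·240 = 55224; y_3 = 24·240 + 5·1151 = 11515.
  From (x_3, y_3) = (55224, 11515): x_4 = 24·55224 + 23·5·11515 = 2649601; y_4 = 24·11515 + 5·55224 = 552480.
  From (x_4, y_4) = (2649601, 552480): x_5 = 24·2649601 + 23·5·552480 = 127125624; y_5 = 24·552480 + 5·2649601 = 26507525.
  From (x_5, y_5) = (127125624, 26507525): x_6 = 24·127125624 + 23·5·26507525 = 6099380351; y_6 = 24·26507525 + 5·127125624 = 1271808720.
Step 3: Verify x_6² - 23·y_6² = 37202440666164883201 - 37202440666164883200 = 1 (should be 1). ✓

(x_1, y_1) = (24, 5); (x_6, y_6) = (6099380351, 1271808720).


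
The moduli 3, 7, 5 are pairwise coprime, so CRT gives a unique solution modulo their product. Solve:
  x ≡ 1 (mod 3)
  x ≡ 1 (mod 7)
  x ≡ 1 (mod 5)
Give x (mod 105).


Moduli 3, 7, 5 are pairwise coprime; by CRT there is a unique solution modulo M = 3 · 7 · 5 = 105.
Solve pairwise, accumulating the modulus:
  Start with x ≡ 1 (mod 3).
  Combine with x ≡ 1 (mod 7): since gcd(3, 7) = 1, we get a unique residue mod 21.
    Write x = 1 + 3·t and substitute into x ≡ 1 (mod 7): 3·t ≡ 1 − 1 = 0 (mod 7).
    The inverse of 3 mod 7 is 5 (since 3·5 = 15 = 2·7 + 1), so t ≡ 5·0 = 0 ≡ 0 (mod 7).
    Then x = 1 + 3·0 = 1, valid modulo lcm(3, 7) = 21: x ≡ 1 (mod 21).
  Combine with x ≡ 1 (mod 5): since gcd(21, 5) = 1, we get a unique residue mod 105.
    Write x = 1 + 21·t and substitute into x ≡ 1 (mod 5): 21·t ≡ 1 − 1 = 0 (mod 5).
    Reduce coefficients mod 5: 1·t ≡ 0 (mod 5).
    So t ≡ 0 (mod 5).
    Then x = 1 + 21·0 = 1, valid modulo lcm(21, 5) = 105: x ≡ 1 (mod 105).
Verify: 1 mod 3 = 1 ✓, 1 mod 7 = 1 ✓, 1 mod 5 = 1 ✓.

x ≡ 1 (mod 105).


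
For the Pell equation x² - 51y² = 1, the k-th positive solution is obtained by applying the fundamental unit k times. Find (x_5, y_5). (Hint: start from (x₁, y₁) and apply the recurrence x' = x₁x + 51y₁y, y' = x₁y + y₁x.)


Step 1: Find the fundamental solution (x₁, y₁) of x² - 51y² = 1.
  Expand √51 as a continued fraction. a₀ = ⌊√51⌋ = 7; iterate m_{k+1} = d_k·a_k − m_k, d_{k+1} = (51 − m_{k+1}²)/d_k, a_{k+1} = ⌊(a₀ + m_{k+1})/d_{k+1}⌋ (starting m₀ = 0, d₀ = 1), with convergents p_k = a_k·p_{k-1} + p_{k-2}, q_k = a_k·q_{k-1} + q_{k-2} (p₋₁ = 1, q₋₁ = 0):
  k = 0: a₀ = 7; p₀/q₀ = 7/1; p₀² − 51·q₀² = 49 − 51 = -2.
  k = 1: m = 7, d = 2, a = ⌊(7 + 7)/2⌋ = 7; p/q = (7·7 + 1)/(7·1 + 0) = 50/7; p² − 51·q² = 2500 − 2499 = 1.
  The first convergent with p² − 51·q² = 1 gives the fundamental solution (x₁, y₁) = (50, 7).
Step 2: Apply the recurrence (x_{n+1}, y_{n+1}) = (x₁x_n + 51y₁y_n, x₁y_n + y₁x_n) repeatedly.
  From (x_1, y_1) = (50, 7): x_2 = 50·50 + 51·7·7 = 4999; y_2 = 50·7 + 7·50 = 700.
  From (x_2, y_2) = (4999, 700): x_3 = 50·4999 + 51·7·700 = 499850; y_3 = 50·700 + 7·4999 = 69993.
  From (x_3, y_3) = (499850, 69993): x_4 = 50·499850 + 51·7·69993 = 49980001; y_4 = 50·69993 + 7·499850 = 6998600.
  From (x_4, y_4) = (49980001, 6998600): x_5 = 50·49980001 + 51·7·6998600 = 4997500250; y_5 = 50·6998600 + 7·49980001 = 699790007.
Step 3: Verify x_5² - 51·y_5² = 24975008748750062500 - 24975008748750062499 = 1 (should be 1). ✓

(x_1, y_1) = (50, 7); (x_5, y_5) = (4997500250, 699790007).


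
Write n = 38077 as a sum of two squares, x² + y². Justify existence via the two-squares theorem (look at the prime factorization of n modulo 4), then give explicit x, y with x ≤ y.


Step 1: Factor n = 38077 = 13 · 29 · 101.
Step 2: Check the mod-4 condition on each prime factor: 13 ≡ 1 (mod 4), exponent 1; 29 ≡ 1 (mod 4), exponent 1; 101 ≡ 1 (mod 4), exponent 1.
All primes ≡ 3 (mod 4) appear to even exponent (or don't appear), so by the two-squares theorem n IS expressible as a sum of two squares.
Step 3: Build a representation. Here n = 13 · 29 · 101 is a product of primes ≡ 1 (mod 4). Each prime p ≡ 1 (mod 4) is itself a sum of two squares; find a² by testing p − a² for a perfect square:
  13: 13 − 1² = 12, 13 − 2² = 9 = 3² ⇒ 13 = 2² + 3².
  29: 29 − 1² = 28, 29 − 2² = 25 = 5² ⇒ 29 = 2² + 5².
  101: 101 − 1² = 100 = 10² ⇒ 101 = 1² + 10².
  Combine using the Brahmagupta–Fibonacci identity (a² + b²)(c² + d²) = (ac − bd)² + (ad + bc)² = (ac + bd)² + (ad − bc)²:
  13 · 29 = 377: from (2² + 3²)(2² + 5²), take (2·2 − 3·5, 2·5 + 3·2) = (4 − 15, 10 + 6) = (-11, 16); dropping signs (only squares matter) gives (11, 16); check 11² + 16² = 121 + 256 = 377 ✓.
  377 · 101 = 38077: from (11² + 16²)(1² + 10²), take (11·1 − 16·10, 11·10 + 16·1) = (11 − 160, 110 + 16) = (-149, 126); dropping signs (only squares matter) gives (149, 126); check 149² + 126² = 22201 + 15876 = 38077 ✓.
Step 4: Order so x ≤ y and verify: 126² + 149² = 15876 + 22201 = 38077 = n. ✓

n = 38077 = 126² + 149² (one valid representation with x ≤ y).


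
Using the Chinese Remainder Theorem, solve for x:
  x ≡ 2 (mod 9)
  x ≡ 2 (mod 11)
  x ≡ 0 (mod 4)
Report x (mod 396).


Moduli 9, 11, 4 are pairwise coprime; by CRT there is a unique solution modulo M = 9 · 11 · 4 = 396.
Solve pairwise, accumulating the modulus:
  Start with x ≡ 2 (mod 9).
  Combine with x ≡ 2 (mod 11): since gcd(9, 11) = 1, we get a unique residue mod 99.
    Write x = 2 + 9·t and substitute into x ≡ 2 (mod 11): 9·t ≡ 2 − 2 = 0 (mod 11).
    The inverse of 9 mod 11 is 5 (since 9·5 = 45 = 4·11 + 1), so t ≡ 5·0 = 0 ≡ 0 (mod 11).
    Then x = 2 + 9·0 = 2, valid modulo lcm(9, 11) = 99: x ≡ 2 (mod 99).
  Combine with x ≡ 0 (mod 4): since gcd(99, 4) = 1, we get a unique residue mod 396.
    Write x = 2 + 99·t and substitute into x ≡ 0 (mod 4): 99·t ≡ 0 − 2 = -2 (mod 4).
    Reduce coefficients mod 4: 3·t ≡ 2 (mod 4).
    The inverse of 3 mod 4 is 3 (since 3·3 = 9 = 2·4 + 1), so t ≡ 3·2 = 6 ≡ 2 (mod 4).
    Then x = 2 + 99·2 = 200, valid modulo lcm(99, 4) = 396: x ≡ 200 (mod 396).
Verify: 200 mod 9 = 2 ✓, 200 mod 11 = 2 ✓, 200 mod 4 = 0 ✓.

x ≡ 200 (mod 396).


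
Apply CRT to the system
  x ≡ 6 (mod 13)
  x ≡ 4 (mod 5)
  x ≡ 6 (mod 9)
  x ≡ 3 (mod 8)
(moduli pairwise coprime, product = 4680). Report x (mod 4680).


Product of moduli M = 13 · 5 · 9 · 8 = 4680.
Merge one congruence at a time:
  Start: x ≡ 6 (mod 13).
  Combine with x ≡ 4 (mod 5); new modulus lcm = 65.
    Write x = 6 + 13·t and substitute into x ≡ 4 (mod 5): 13·t ≡ 4 − 6 = -2 (mod 5).
    Reduce coefficients mod 5: 3·t ≡ 3 (mod 5).
    The inverse of 3 mod 5 is 2 (since 3·2 = 6 = 1·5 + 1), so t ≡ 2·3 = 6 ≡ 1 (mod 5).
    Then x = 6 + 13·1 = 19, valid modulo lcm(13, 5) = 65: x ≡ 19 (mod 65).
  Combine with x ≡ 6 (mod 9); new modulus lcm = 585.
    Write x = 19 + 65·t and substitute into x ≡ 6 (mod 9): 65·t ≡ 6 − 19 = -13 (mod 9).
    Reduce coefficients mod 9: 2·t ≡ 5 (mod 9).
    The inverse of 2 mod 9 is 5 (since 2·5 = 10 = 1·9 + 1), so t ≡ 5·5 = 25 ≡ 7 (mod 9).
    Then x = 19 + 65·7 = 474, valid modulo lcm(65, 9) = 585: x ≡ 474 (mod 585).
  Combine with x ≡ 3 (mod 8); new modulus lcm = 4680.
    Write x = 474 + 585·t and substitute into x ≡ 3 (mod 8): 585·t ≡ 3 − 474 = -471 (mod 8).
    Reduce coefficients mod 8: 1·t ≡ 1 (mod 8).
    So t ≡ 1 (mod 8).
    Then x = 474 + 585·1 = 1059, valid modulo lcm(585, 8) = 4680: x ≡ 1059 (mod 4680).
Verify against each original: 1059 mod 13 = 6, 1059 mod 5 = 4, 1059 mod 9 = 6, 1059 mod 8 = 3.

x ≡ 1059 (mod 4680).
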